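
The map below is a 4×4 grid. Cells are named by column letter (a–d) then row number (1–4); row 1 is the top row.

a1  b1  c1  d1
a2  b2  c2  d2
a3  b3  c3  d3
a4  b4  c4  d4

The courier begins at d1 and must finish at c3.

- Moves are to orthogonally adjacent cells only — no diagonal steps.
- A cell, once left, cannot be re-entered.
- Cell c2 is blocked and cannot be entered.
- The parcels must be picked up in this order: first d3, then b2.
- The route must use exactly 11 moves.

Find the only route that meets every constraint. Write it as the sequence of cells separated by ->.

d1 -> d2 -> d3 -> d4 -> c4 -> b4 -> a4 -> a3 -> a2 -> b2 -> b3 -> c3

The waypoints must appear in the order d3, b2, with no cell reused.
Route from d1: 3× down (reaching d4), 3× left (reaching a4), 2× up (reaching a2), right to b2, down to b3, right to c3 — 11 moves in all.
Check: order respected (d3 at step 2, b2 at step 9); 11 moves as required.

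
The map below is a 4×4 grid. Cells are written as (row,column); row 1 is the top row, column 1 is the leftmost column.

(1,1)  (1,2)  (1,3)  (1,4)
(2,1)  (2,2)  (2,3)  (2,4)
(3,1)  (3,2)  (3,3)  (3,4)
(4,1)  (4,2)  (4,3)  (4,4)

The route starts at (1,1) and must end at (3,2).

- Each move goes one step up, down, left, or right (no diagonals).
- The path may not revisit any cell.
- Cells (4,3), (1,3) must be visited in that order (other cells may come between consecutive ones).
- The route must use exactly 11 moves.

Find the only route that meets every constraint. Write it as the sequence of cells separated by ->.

(1,1) -> (2,1) -> (3,1) -> (4,1) -> (4,2) -> (4,3) -> (3,3) -> (2,3) -> (1,3) -> (1,2) -> (2,2) -> (3,2)

The waypoints must appear in the order (4,3), (1,3), with no cell reused.
Route from (1,1): 3× down (reaching (4,1)), 2× right (reaching (4,3)), 3× up (reaching (1,3)), left to (1,2), 2× down (reaching (3,2)) — 11 moves in all.
Check: order respected ((4,3) at step 5, (1,3) at step 8); 11 moves as required.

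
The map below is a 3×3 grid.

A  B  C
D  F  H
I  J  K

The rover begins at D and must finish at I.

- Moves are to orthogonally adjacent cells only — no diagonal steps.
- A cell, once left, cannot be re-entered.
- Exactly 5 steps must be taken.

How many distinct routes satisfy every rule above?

2

Need simple routes of exactly 5 moves from D to I (Manhattan distance 1, so 2 moves are spent on a detour and 2 undoing it).
Enumerating: D A B F J I | D F H K J I.
That gives 2 routes.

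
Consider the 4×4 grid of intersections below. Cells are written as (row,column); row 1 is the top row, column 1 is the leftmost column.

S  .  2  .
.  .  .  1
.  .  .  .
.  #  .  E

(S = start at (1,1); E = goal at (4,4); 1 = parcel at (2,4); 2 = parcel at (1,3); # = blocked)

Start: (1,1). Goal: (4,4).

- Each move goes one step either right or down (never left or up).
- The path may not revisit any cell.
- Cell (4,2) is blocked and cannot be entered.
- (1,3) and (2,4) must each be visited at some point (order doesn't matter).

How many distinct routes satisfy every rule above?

2

A right/down-only route from (1,1) to (4,4) makes exactly 3 down-moves and 3 right-moves in some order.
With no other constraints that would be C(6,3) = 20 routes.
A monotone route can only reach the required cells in the order (1,3), (2,4), so split there and multiply the segment counts (each segment already excludes blocked cells): (1,1)→(1,3): 1; (1,3)→(2,4): 2; (2,4)→(4,4): 1; product = 2.
That gives 2 routes.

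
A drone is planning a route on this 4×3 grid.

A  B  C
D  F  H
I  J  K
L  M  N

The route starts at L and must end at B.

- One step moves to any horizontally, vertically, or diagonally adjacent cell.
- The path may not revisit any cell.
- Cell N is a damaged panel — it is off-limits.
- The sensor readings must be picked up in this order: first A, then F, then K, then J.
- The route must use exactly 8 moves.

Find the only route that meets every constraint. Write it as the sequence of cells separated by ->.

The waypoints must appear in the order A, F, K, J, with no cell reused.
Route from L: up 3 to A, down-right 2 to K, left 1 to J, up-right 1 to H, up-left 1 to B — 8 moves in all.
Check: order respected (A at step 3, F at step 4, K at step 5, J at step 6); 8 moves as required.

L -> I -> D -> A -> F -> K -> J -> H -> B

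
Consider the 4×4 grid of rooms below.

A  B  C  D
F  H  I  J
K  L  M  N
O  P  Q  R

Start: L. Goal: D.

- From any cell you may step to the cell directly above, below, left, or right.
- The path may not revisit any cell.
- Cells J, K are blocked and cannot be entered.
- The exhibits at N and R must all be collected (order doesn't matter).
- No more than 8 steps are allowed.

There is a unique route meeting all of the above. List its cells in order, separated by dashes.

The budget equals the shortest possible length, so every move has to be on a shortest route through the required cells.
Route from L: down to P, 2× right (reaching R), up to N, left to M, 2× up (reaching C), right to D — 8 moves in all.
Check: all required cells visited; 8 ≤ 8 moves.

L - P - Q - R - N - M - I - C - D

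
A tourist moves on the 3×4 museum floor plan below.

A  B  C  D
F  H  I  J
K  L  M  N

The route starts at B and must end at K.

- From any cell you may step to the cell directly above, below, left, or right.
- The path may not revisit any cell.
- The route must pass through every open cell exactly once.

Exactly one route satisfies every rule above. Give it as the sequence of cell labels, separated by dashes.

B - A - F - H - I - C - D - J - N - M - L - K

Need to visit all 12 open cells exactly once, starting at B and ending at K.
Cell N has only two open neighbours (J and M), so the path must pass straight through it: one of those is the cell it's entered from and the other is where it exits.
Route from B: left 1 to A, down 1 to F, right 2 to I, up 1 to C, right 1 to D, down 2 to N, left 3 to K — 11 moves in all.
Check: all 12 open cells covered.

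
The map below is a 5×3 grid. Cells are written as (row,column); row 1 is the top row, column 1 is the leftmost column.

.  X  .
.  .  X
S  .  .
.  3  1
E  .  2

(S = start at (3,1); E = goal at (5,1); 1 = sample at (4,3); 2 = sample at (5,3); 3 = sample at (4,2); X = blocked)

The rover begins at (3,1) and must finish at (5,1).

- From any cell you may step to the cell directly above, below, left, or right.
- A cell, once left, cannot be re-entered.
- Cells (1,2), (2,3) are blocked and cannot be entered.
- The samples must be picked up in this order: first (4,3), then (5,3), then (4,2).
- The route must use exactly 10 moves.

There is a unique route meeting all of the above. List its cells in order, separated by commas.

(3,1), (2,1), (2,2), (3,2), (3,3), (4,3), (5,3), (5,2), (4,2), (4,1), (5,1)

The waypoints must appear in the order (4,3), (5,3), (4,2), with no cell reused.
Route from (3,1): up to (2,1), right to (2,2), down to (3,2), right to (3,3), 2× down (reaching (5,3)), left to (5,2), up to (4,2), left to (4,1), down to (5,1) — 10 moves in all.
Check: order respected (1 at step 5, 2 at step 6, 3 at step 8); 10 moves as required.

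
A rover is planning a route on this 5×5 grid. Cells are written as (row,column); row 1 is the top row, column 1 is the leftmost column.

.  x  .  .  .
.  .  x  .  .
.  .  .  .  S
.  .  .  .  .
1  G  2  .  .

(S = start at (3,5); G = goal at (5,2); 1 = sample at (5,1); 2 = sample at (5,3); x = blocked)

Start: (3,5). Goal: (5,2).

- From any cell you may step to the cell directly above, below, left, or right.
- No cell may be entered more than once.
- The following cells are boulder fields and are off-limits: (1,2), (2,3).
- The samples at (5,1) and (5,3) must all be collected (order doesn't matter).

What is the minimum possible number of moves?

9

Any route passes through (5,1) and (5,3) in some order between (3,5) and (5,2). Summing Manhattan distances along each leg and taking the cheapest ordering ((3,5) → (5,3) → (5,1) → (5,2)) gives a lower bound of 4 + 2 + 1 = 7 moves.
The shortest route satisfying every rule uses 9 moves: (3,5) → (4,5) → (5,5) → (5,4) → (5,3) → (4,3) → (4,2) → (4,1) → (5,1) → (5,2).
The bound of 7 isn't tight here; checking systematically, no route of length 7 through 8 satisfies every constraint, so 9 is the minimum.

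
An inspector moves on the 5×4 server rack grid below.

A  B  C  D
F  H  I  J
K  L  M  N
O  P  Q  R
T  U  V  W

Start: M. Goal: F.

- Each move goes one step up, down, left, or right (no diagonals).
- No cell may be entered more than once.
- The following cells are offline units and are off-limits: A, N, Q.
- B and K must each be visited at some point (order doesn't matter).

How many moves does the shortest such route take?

7

Any route passes through B and K in some order between M and F. Summing Manhattan distances along each leg and taking the cheapest ordering (M → K → B → F) gives a lower bound of 2 + 3 + 2 = 7 moves.
A route of 7 moves achieves this: M → I → C → B → H → L → K → F.
Since 7 matches the lower bound, it is optimal.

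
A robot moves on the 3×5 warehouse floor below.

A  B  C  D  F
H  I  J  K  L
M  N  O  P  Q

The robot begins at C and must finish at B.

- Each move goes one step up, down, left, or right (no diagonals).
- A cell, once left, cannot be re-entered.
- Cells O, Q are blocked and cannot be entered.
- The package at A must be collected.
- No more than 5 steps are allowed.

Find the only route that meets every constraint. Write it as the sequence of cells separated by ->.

C -> J -> I -> H -> A -> B

The 5-move cap with required stops at A leaves no slack for detours.
Route from C: down 1 to J, left 2 to H, up 1 to A, right 1 to B — 5 moves in all.
Check: all required cells visited; 5 ≤ 5 moves.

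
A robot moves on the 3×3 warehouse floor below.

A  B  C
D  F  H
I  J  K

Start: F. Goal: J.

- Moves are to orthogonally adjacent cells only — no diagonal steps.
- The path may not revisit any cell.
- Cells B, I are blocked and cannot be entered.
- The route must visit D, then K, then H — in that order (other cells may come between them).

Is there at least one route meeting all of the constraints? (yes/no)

Every way from D onward to J runs back through F, which the route has already used — so it cannot be completed without a revisit.

no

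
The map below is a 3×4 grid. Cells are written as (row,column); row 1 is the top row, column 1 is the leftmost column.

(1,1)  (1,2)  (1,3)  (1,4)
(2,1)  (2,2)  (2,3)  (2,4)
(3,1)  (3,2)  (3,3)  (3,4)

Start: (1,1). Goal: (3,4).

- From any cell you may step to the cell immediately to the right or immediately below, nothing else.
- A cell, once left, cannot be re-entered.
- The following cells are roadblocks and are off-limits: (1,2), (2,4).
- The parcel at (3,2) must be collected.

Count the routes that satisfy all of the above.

2

A right/down-only route from (1,1) to (3,4) makes exactly 2 down-moves and 3 right-moves in some order.
With no other constraints that would be C(5,2) = 10 routes.
Split at (3,2) and multiply the segment counts (each segment already excludes blocked cells): (1,1)→(3,2): 2; (3,2)→(3,4): 1; product = 2.
That gives 2 routes.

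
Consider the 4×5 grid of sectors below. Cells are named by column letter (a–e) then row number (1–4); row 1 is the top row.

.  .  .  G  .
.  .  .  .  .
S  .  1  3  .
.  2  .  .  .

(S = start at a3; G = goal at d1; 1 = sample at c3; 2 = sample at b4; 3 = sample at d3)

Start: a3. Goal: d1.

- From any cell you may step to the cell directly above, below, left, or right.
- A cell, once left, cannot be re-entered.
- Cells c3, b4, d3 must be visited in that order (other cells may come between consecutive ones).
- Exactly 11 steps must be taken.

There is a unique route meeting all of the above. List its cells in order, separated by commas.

The waypoints must appear in the order c3, b4, d3, with no cell reused.
Route from a3: up 1 to a2, right 2 to c2, down 1 to c3, left 1 to b3, down 1 to b4, right 2 to d4, up 3 to d1 — 11 moves in all.
Check: order respected (1 at step 4, 2 at step 6, 3 at step 9); 11 moves as required.

a3, a2, b2, c2, c3, b3, b4, c4, d4, d3, d2, d1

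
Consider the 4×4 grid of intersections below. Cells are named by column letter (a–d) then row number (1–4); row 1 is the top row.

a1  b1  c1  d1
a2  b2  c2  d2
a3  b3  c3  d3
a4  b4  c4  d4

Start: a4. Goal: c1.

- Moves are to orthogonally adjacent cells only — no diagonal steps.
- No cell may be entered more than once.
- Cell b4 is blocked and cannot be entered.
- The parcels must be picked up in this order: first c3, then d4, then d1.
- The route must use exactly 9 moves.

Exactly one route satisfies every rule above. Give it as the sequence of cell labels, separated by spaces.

a4 a3 b3 c3 c4 d4 d3 d2 d1 c1

The waypoints must appear in the order c3, d4, d1, with no cell reused.
Route from a4: up 1 to a3, right 2 to c3, down 1 to c4, right 1 to d4, up 3 to d1, left 1 to c1 — 9 moves in all.
Check: order respected (c3 at step 3, d4 at step 5, d1 at step 8); 9 moves as required.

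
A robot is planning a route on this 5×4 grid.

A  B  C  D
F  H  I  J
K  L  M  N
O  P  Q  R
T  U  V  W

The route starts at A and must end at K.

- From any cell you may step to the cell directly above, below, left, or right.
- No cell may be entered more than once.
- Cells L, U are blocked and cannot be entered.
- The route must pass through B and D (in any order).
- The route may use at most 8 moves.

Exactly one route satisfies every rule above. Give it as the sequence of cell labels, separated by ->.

A -> B -> C -> D -> J -> I -> H -> F -> K

The budget equals the shortest possible length, so every move has to be on a shortest route through the required cells.
Route from A: right 3 to D, down 1 to J, left 3 to F, down 1 to K — 8 moves in all.
Check: all required cells visited; 8 ≤ 8 moves.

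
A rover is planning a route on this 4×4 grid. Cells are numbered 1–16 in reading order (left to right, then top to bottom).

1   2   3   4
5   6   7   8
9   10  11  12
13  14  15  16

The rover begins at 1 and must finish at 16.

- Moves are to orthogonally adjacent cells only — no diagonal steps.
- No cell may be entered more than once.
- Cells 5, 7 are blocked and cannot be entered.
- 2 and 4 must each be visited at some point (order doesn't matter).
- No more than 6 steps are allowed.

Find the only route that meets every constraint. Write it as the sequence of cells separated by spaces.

The 6-move cap with required stops at 2, 4 leaves no slack for detours.
Route from 1: right 3 to 4, down 3 to 16 — 6 moves in all.
Check: all required cells visited; 6 ≤ 6 moves.

1 2 3 4 8 12 16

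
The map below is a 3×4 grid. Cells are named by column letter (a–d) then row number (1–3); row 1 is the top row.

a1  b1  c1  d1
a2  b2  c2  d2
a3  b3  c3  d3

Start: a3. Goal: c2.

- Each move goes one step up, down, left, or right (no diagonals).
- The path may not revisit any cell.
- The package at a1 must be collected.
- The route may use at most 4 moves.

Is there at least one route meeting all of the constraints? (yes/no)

no

Even ignoring the no-revisit rule, getting from a3 to c2 via a1 needs at least 2 + 3 = 5 moves (Manhattan distance per leg), which exceeds the 4-move limit.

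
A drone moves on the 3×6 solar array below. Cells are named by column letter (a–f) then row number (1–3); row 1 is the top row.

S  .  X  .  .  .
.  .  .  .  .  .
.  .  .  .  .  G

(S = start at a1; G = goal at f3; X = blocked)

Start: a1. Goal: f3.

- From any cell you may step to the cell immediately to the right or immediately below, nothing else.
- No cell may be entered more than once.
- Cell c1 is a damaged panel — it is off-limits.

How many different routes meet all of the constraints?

A right/down-only route from a1 to f3 makes exactly 2 down-moves and 5 right-moves in some order.
With no other constraints that would be C(7,2) = 21 routes.
Subtract routes through each blocked cell (inclusion–exclusion for overlaps): − through c1: 10 → 11.
That gives 11 routes.

11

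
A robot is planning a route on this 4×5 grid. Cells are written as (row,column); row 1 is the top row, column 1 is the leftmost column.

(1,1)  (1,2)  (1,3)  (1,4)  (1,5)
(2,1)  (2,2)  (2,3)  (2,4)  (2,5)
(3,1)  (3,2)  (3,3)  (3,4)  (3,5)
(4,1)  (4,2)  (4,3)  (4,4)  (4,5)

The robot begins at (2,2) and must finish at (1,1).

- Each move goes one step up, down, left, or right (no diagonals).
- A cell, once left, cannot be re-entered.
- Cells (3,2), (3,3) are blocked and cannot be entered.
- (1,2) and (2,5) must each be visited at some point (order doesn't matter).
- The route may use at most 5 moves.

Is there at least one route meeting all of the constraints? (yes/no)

no

Even ignoring the no-revisit rule, getting from (2,2) to (1,1), taking the cheapest ordering (2,2) → (2,5) → (1,2) → (1,1) needs at least 3 + 4 + 1 = 8 moves (Manhattan distance per leg), which exceeds the 5-move limit.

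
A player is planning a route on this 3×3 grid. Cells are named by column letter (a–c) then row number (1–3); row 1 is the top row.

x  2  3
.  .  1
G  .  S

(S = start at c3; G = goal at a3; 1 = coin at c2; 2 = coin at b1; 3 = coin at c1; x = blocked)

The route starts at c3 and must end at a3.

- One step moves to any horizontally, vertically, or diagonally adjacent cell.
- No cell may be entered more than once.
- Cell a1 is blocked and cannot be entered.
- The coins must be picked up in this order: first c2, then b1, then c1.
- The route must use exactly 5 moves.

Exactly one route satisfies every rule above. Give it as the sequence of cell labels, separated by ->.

The waypoints must appear in the order c2, b1, c1, with no cell reused.
Route from c3: up 1 to c2, up-left 1 to b1, right 1 to c1, down-left 2 to a3 — 5 moves in all.
Check: order respected (1 at step 1, 2 at step 2, 3 at step 3); 5 moves as required.

c3 -> c2 -> b1 -> c1 -> b2 -> a3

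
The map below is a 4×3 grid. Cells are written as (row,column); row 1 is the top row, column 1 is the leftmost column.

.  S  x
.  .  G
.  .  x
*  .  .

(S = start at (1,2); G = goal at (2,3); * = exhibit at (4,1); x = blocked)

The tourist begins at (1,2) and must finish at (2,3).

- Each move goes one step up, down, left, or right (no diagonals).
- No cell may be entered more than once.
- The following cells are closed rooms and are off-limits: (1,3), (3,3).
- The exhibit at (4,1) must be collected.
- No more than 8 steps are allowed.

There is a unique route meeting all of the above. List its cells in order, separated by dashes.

The 8-move cap with required stops at (4,1) leaves no slack for detours.
Route from (1,2): left 1 to (1,1), down 3 to (4,1), right 1 to (4,2), up 2 to (2,2), right 1 to (2,3) — 8 moves in all.
Check: all required cells visited; 8 ≤ 8 moves.

(1,2) - (1,1) - (2,1) - (3,1) - (4,1) - (4,2) - (3,2) - (2,2) - (2,3)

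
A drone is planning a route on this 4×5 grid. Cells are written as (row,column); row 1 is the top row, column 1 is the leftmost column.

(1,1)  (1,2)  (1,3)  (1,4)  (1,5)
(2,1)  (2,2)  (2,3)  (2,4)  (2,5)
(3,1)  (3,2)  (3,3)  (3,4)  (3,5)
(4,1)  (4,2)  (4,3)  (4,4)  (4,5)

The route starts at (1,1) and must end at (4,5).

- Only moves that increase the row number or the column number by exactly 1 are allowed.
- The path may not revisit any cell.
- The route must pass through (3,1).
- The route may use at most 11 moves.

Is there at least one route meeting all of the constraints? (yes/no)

yes

One route that works: (1,1) → (2,1) → (3,1) → (4,1) → (4,2) → (4,3) → (4,4) → (4,5).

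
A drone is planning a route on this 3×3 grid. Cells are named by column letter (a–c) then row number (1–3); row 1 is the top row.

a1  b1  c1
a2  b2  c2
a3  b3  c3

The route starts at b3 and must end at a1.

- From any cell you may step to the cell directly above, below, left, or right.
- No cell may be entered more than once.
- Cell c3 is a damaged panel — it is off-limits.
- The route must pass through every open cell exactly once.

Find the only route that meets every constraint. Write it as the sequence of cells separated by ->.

Need to visit all 8 open cells exactly once, starting at b3 and ending at a1.
Cell c1 has only two open neighbours (c2 and b1), so the path must pass straight through it: one of those is the cell it's entered from and the other is where it exits.
Route from b3: left 1 to a3, up 1 to a2, right 2 to c2, up 1 to c1, left 2 to a1 — 7 moves in all.
Check: all 8 open cells covered.

b3 -> a3 -> a2 -> b2 -> c2 -> c1 -> b1 -> a1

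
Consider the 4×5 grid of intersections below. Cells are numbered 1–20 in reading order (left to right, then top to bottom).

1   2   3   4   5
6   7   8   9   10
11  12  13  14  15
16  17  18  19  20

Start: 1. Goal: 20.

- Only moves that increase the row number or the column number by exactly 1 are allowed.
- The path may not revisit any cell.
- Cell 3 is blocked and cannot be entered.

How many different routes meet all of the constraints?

A right/down-only route from 1 to 20 makes exactly 3 down-moves and 4 right-moves in some order.
With no other constraints that would be C(7,3) = 35 routes.
Subtract routes through each blocked cell (inclusion–exclusion for overlaps): − through 3: 10 → 25.
That gives 25 routes.

25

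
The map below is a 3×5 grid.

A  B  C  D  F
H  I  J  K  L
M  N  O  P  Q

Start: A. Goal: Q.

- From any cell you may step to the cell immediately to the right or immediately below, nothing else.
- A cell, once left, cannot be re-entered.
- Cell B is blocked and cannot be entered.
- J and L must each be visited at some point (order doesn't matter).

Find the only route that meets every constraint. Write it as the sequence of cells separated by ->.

A -> H -> I -> J -> K -> L -> Q

Moves only go right or down, so the column and row indices never decrease.
Route from A: down 1 to H, right 4 to L, down 1 to Q — 6 moves in all.
Check: all required cells visited.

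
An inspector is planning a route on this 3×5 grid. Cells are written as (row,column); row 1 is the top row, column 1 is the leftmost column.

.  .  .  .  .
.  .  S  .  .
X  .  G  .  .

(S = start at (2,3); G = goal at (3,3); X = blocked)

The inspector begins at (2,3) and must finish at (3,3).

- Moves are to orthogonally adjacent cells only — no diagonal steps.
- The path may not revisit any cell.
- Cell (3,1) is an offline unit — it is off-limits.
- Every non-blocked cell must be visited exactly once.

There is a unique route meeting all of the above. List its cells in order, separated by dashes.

(2,3) - (2,4) - (3,4) - (3,5) - (2,5) - (1,5) - (1,4) - (1,3) - (1,2) - (1,1) - (2,1) - (2,2) - (3,2) - (3,3)

Need to visit all 14 open cells exactly once, starting at (2,3) and ending at (3,3).
Route from (2,3): right to (2,4), down to (3,4), right to (3,5), 2× up (reaching (1,5)), 4× left (reaching (1,1)), down to (2,1), right to (2,2), down to (3,2), right to (3,3) — 13 moves in all.
Check: all 14 open cells covered.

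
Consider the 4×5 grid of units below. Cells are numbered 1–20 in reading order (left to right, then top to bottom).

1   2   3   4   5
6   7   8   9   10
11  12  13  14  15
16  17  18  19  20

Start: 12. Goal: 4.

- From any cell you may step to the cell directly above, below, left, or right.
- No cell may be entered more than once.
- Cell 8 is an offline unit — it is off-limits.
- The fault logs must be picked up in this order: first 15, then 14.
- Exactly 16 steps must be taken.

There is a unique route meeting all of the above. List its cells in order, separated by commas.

12, 7, 2, 1, 6, 11, 16, 17, 18, 19, 20, 15, 14, 9, 10, 5, 4

The waypoints must appear in the order 15, 14, with no cell reused.
Route from 12: up 2 to 2, left 1 to 1, down 3 to 16, right 4 to 20, up 1 to 15, left 1 to 14, up 1 to 9, right 1 to 10, up 1 to 5, left 1 to 4 — 16 moves in all.
Check: order respected (15 at step 11, 14 at step 12); 16 moves as required.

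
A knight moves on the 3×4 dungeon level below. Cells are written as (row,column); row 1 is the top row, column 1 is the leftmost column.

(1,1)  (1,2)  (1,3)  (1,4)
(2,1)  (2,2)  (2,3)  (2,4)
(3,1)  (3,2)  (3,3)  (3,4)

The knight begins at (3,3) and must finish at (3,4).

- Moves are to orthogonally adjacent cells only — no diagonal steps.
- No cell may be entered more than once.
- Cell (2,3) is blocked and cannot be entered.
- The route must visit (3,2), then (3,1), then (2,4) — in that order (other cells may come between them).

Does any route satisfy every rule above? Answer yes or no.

One route that works: (3,3) → (3,2) → (3,1) → (2,1) → (1,1) → (1,2) → (1,3) → (1,4) → (2,4) → (3,4).

yes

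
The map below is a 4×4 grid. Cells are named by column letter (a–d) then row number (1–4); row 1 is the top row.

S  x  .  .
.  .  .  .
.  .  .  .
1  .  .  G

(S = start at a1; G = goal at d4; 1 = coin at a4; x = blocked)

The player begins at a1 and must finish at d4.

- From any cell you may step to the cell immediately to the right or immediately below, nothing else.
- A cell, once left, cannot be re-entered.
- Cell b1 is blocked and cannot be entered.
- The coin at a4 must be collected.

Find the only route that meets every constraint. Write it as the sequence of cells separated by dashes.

a1 - a2 - a3 - a4 - b4 - c4 - d4

Moves only go right or down, so the column and row indices never decrease.
Route from a1: 3× down (reaching a4), 3× right (reaching d4) — 6 moves in all.
Check: all required cells visited.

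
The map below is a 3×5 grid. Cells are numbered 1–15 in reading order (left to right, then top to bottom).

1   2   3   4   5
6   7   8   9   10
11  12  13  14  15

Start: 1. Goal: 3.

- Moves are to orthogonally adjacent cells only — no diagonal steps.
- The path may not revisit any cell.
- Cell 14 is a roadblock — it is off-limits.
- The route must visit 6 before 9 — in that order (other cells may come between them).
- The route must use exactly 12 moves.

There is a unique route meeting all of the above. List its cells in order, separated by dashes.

1 - 2 - 7 - 6 - 11 - 12 - 13 - 8 - 9 - 10 - 5 - 4 - 3

The waypoints must appear in the order 6, 9, with no cell reused.
Route from 1: right 1 to 2, down 1 to 7, left 1 to 6, down 1 to 11, right 2 to 13, up 1 to 8, right 2 to 10, up 1 to 5, left 2 to 3 — 12 moves in all.
Check: order respected (6 at step 3, 9 at step 8); 12 moves as required.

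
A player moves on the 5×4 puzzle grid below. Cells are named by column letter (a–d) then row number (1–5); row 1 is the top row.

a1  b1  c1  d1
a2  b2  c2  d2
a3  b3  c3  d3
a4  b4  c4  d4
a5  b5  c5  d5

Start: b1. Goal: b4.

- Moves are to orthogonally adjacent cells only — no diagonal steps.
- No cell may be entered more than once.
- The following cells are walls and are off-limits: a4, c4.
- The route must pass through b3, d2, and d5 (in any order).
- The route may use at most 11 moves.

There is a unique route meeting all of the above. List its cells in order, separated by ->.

The budget equals the shortest possible length, so every move has to be on a shortest route through the required cells.
Route from b1: 2× down (reaching b3), right to c3, up to c2, right to d2, 3× down (reaching d5), 2× left (reaching b5), up to b4 — 11 moves in all.
Check: all required cells visited; 11 ≤ 11 moves.

b1 -> b2 -> b3 -> c3 -> c2 -> d2 -> d3 -> d4 -> d5 -> c5 -> b5 -> b4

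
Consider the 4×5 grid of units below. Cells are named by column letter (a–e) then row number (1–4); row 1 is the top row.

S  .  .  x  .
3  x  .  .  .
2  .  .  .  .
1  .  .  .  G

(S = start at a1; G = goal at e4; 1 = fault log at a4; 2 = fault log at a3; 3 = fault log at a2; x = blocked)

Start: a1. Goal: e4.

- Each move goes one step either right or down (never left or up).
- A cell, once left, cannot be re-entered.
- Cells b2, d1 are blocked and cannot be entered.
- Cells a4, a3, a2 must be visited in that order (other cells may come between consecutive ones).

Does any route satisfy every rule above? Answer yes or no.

no

a3 lies above a4, so going from a4 to a3 would need an upward move — but moves only go right/down, so a4 cannot be visited before a3.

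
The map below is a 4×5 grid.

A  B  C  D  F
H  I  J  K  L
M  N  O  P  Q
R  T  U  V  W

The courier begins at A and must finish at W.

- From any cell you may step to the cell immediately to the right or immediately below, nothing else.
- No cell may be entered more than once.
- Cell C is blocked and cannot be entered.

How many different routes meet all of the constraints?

A right/down-only route from A to W makes exactly 3 down-moves and 4 right-moves in some order.
With no other constraints that would be C(7,3) = 35 routes.
Subtract routes through each blocked cell (inclusion–exclusion for overlaps): − through C: 10 → 25.
That gives 25 routes.

25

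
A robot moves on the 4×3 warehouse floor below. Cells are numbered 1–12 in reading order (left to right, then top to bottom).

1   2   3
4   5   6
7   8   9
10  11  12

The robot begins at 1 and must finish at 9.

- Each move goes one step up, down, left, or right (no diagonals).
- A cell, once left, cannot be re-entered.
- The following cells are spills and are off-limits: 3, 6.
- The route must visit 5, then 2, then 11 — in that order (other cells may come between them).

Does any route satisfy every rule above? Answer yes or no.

no

Ignoring the required order, 5 revisit-free routes from 1 to 9 pass through all of 5, 2, and 11; the waypoint orders that occur are 2 → 5 → 11 (5) — never 5 → 2 → 11.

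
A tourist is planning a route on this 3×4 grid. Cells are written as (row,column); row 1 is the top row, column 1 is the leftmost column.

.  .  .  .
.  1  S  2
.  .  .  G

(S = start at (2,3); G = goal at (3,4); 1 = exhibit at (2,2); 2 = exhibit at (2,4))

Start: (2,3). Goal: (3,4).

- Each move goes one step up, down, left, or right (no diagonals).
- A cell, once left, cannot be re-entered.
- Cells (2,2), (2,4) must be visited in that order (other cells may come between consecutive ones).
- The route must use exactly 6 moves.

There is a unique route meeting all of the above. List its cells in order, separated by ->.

The waypoints must appear in the order (2,2), (2,4), with no cell reused.
Route from (2,3): left to (2,2), up to (1,2), 2× right (reaching (1,4)), 2× down (reaching (3,4)) — 6 moves in all.
Check: order respected (1 at step 1, 2 at step 5); 6 moves as required.

(2,3) -> (2,2) -> (1,2) -> (1,3) -> (1,4) -> (2,4) -> (3,4)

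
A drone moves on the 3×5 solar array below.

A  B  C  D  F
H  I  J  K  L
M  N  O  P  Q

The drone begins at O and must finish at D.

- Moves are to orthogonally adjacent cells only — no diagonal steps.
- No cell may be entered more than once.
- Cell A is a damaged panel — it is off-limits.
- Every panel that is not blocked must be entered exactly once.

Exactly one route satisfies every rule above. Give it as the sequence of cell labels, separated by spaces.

O N M H I B C J K P Q L F D

Need to visit all 14 open cells exactly once, starting at O and ending at D.
Route from O: left 2 to M, up 1 to H, right 1 to I, up 1 to B, right 1 to C, down 1 to J, right 1 to K, down 1 to P, right 1 to Q, up 2 to F, left 1 to D — 13 moves in all.
Check: all 14 open cells covered.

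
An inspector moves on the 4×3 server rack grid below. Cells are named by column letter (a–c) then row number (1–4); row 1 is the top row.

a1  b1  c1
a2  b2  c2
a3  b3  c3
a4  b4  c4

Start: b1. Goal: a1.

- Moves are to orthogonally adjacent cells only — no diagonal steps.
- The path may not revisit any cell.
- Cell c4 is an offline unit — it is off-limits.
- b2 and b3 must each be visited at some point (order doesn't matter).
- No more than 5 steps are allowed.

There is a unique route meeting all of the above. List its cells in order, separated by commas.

Any route must reach b2 and b3 and still end at a1 within 5 moves, so the order of the required stops is forced.
Route from b1: down 2 to b3, left 1 to a3, up 2 to a1 — 5 moves in all.
Check: all required cells visited; 5 ≤ 5 moves.

b1, b2, b3, a3, a2, a1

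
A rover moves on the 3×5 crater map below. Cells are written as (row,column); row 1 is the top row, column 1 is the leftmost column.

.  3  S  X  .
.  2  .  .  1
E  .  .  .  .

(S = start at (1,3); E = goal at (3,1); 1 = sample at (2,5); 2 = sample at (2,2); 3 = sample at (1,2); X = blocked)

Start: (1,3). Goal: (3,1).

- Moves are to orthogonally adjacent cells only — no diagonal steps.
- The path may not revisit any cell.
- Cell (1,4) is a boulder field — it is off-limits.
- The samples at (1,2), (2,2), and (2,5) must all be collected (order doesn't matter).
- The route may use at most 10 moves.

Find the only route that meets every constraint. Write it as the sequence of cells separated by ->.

The 10-move cap with required stops at (1,2), (2,2), (2,5) leaves no slack for detours.
Route from (1,3): left 1 to (1,2), down 1 to (2,2), right 3 to (2,5), down 1 to (3,5), left 4 to (3,1) — 10 moves in all.
Check: all required cells visited; 10 ≤ 10 moves.

(1,3) -> (1,2) -> (2,2) -> (2,3) -> (2,4) -> (2,5) -> (3,5) -> (3,4) -> (3,3) -> (3,2) -> (3,1)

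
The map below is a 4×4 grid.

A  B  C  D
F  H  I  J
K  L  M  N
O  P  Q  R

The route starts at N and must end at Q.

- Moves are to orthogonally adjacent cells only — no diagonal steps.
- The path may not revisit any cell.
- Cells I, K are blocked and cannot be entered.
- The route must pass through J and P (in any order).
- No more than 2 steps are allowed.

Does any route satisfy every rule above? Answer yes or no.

Even ignoring the no-revisit rule, getting from N to Q, taking the cheapest ordering N → J → P → Q needs at least 1 + 4 + 1 = 6 moves (Manhattan distance per leg), which exceeds the 2-move limit.

no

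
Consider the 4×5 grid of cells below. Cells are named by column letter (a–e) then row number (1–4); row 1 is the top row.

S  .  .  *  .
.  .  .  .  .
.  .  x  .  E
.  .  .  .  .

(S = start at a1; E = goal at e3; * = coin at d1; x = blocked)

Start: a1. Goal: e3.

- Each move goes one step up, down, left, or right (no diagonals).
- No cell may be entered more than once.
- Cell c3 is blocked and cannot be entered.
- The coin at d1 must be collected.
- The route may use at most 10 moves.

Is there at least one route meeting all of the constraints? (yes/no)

yes

One route that works: a1 → b1 → c1 → d1 → d2 → d3 → e3.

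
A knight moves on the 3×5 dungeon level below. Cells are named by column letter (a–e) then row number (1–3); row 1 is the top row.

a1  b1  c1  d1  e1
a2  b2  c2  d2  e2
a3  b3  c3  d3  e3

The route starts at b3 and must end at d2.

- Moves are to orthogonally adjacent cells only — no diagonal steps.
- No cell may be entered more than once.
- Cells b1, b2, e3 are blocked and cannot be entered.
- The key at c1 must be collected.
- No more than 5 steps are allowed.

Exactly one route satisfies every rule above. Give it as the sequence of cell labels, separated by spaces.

The 5-move cap with required stops at c1 leaves no slack for detours.
Route from b3: right 1 to c3, up 2 to c1, right 1 to d1, down 1 to d2 — 5 moves in all.
Check: all required cells visited; 5 ≤ 5 moves.

b3 c3 c2 c1 d1 d2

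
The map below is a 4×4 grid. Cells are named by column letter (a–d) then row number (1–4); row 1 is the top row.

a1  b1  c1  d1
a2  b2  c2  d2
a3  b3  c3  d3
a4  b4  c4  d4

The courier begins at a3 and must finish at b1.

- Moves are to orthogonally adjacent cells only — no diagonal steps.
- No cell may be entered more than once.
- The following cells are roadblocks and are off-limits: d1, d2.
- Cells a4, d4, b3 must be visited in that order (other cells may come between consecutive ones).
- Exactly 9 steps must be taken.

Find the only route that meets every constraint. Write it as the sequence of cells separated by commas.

The waypoints must appear in the order a4, d4, b3, with no cell reused.
Route from a3: down to a4, 3× right (reaching d4), up to d3, 2× left (reaching b3), 2× up (reaching b1) — 9 moves in all.
Check: order respected (a4 at step 1, d4 at step 4, b3 at step 7); 9 moves as required.

a3, a4, b4, c4, d4, d3, c3, b3, b2, b1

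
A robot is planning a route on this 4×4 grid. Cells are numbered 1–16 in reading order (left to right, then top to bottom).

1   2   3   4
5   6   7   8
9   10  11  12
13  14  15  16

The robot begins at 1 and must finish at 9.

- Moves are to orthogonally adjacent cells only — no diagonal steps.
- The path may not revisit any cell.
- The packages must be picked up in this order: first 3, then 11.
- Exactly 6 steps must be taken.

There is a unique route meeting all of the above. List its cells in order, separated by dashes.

1 - 2 - 3 - 7 - 11 - 10 - 9

The waypoints must appear in the order 3, 11, with no cell reused.
Route from 1: 2× right (reaching 3), 2× down (reaching 11), 2× left (reaching 9) — 6 moves in all.
Check: order respected (3 at step 2, 11 at step 4); 6 moves as required.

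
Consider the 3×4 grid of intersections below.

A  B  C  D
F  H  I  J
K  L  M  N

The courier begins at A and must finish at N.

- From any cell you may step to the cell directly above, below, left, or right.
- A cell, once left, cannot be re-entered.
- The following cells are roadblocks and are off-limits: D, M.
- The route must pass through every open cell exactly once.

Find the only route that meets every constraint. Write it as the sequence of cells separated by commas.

Need to visit all 10 open cells exactly once, starting at A and ending at N.
Cell C has only two open neighbours (I and B), so the path must pass straight through it: one of those is the cell it's entered from and the other is where it exits.
Route from A: 2× down (reaching K), right to L, 2× up (reaching B), right to C, down to I, right to J, down to N — 9 moves in all.
Check: all 10 open cells covered.

A, F, K, L, H, B, C, I, J, N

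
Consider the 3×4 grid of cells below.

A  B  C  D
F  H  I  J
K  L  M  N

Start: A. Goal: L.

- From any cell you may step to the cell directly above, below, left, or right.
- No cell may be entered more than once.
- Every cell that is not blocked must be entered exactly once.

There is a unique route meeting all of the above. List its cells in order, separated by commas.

A, B, C, D, J, N, M, I, H, F, K, L

Need to visit all 12 open cells exactly once, starting at A and ending at L.
Route from A: 3× right (reaching D), 2× down (reaching N), left to M, up to I, 2× left (reaching F), down to K, right to L — 11 moves in all.
Check: all 12 open cells covered.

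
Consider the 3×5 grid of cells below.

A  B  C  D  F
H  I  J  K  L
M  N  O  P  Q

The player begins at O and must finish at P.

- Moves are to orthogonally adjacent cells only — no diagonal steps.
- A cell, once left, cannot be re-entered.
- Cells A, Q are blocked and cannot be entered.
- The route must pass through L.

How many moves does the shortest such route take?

Any route passes through L somewhere between O and P. Summing Manhattan distances along the two legs (O → L → P) gives a lower bound of 3 + 2 = 5 moves.
The shortest route satisfying every rule uses 7 moves: O → J → C → D → F → L → K → P.
The no-revisit rule (legs can't share cells) pushes the minimum above the 5-move bound; an exhaustive check rules out every length from 5 to 6, leaving 7 as the minimum.

7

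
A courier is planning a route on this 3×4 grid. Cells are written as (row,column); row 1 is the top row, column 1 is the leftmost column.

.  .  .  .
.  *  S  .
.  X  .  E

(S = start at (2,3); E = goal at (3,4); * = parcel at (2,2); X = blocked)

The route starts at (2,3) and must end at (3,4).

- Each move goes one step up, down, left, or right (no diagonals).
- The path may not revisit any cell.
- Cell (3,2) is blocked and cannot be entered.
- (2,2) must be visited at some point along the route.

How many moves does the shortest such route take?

6

Any route passes through (2,2) somewhere between (2,3) and (3,4). Summing Manhattan distances along the two legs ((2,3) → (2,2) → (3,4)) gives a lower bound of 1 + 3 = 4 moves.
The shortest route satisfying every rule uses 6 moves: (2,3) → (2,2) → (1,2) → (1,3) → (1,4) → (2,4) → (3,4).
The no-revisit rule (legs can't share cells) pushes the minimum above the 4-move bound; an exhaustive check rules out every length from 4 to 5, leaving 6 as the minimum.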